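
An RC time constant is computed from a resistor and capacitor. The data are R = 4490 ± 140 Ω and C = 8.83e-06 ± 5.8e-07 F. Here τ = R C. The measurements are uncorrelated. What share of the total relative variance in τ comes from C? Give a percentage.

(δτ/τ)² = (1·δR/R)² + (1·δC/C)²
  R term: (1×0.0312)² = 0.000972
  C term: (1×0.0657)² = 0.00431
Total = 0.00529. Share from C = 0.00431/0.00529 = 0.816.

81.6%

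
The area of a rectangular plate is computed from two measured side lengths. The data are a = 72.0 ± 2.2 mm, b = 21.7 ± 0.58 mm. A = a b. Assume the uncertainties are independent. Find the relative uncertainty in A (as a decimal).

0.0406

Products/powers → add relative errors in quadrature, weighted by exponent:
  (1·δa/a)² = (1×0.0306)² = 0.000934;  (1·δb/b)² = (1×0.0267)² = 0.000714
δA/A = √(0.00165) = 0.0406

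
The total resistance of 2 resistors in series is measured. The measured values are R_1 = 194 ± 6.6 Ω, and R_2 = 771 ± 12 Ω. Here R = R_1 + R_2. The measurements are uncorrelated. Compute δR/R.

For a sum/difference, combine absolute errors in quadrature:
  (δR_1)² = 43.6;  (δR_2)² = 144
δR = √(188) = 13.7 Ω
R = 965 Ω, so δR/R = 13.7/965 = 0.0142.

0.0142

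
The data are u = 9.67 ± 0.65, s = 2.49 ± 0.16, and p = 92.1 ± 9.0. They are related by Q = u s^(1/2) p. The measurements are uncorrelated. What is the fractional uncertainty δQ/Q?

0.123

Relative error in a monomial: (δQ/Q)² = Σ (nᵢ · δxᵢ/xᵢ)².
  (1·δu/u)² = (1×0.0672)² = 0.00452;  (½·δs/s)² = (0.5×0.0643)² = 0.00103;  (1·δp/p)² = (1×0.0977)² = 0.00955
δQ/Q = √(0.0151) = 0.123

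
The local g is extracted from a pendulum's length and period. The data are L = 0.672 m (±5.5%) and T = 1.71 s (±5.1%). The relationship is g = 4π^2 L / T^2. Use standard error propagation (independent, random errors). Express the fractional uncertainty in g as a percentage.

11.6%

Since g is a product/quotient, work with relative uncertainties:
  (1·δL/L)² = (1×0.0550)² = 0.00302;  (-2·δT/T)² = (-2×0.0510)² = 0.0104
δg/g = √(0.0134) = 0.116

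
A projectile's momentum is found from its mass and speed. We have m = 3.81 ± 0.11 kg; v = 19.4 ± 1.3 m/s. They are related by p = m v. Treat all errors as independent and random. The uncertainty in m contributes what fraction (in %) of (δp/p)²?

15.7%

(δp/p)² = (1·δm/m)² + (1·δv/v)²
  m term: (1×0.0289)² = 0.000834
  v term: (1×0.0670)² = 0.00449
Total = 0.00532. Share from m = 0.000834/0.00532 = 0.157.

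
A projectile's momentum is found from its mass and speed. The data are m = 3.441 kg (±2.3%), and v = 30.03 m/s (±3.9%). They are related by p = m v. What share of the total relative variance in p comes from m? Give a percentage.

(δp/p)² = (1·δm/m)² + (1·δv/v)²
  m term: (1×0.0230)² = 0.000529
  v term: (1×0.0390)² = 0.00152
Total = 0.00205. Share from m = 0.000529/0.00205 = 0.258.

25.8%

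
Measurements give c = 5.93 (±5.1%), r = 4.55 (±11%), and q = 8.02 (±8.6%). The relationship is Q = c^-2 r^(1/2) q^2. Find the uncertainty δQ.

Since Q is a product/quotient, work with relative uncertainties:
  (-2·δc/c)² = (-2×0.0510)² = 0.0104;  (½·δr/r)² = (0.5×0.110)² = 0.00302;  (2·δq/q)² = (2×0.0860)² = 0.0296
δQ/Q = √(0.0430) = 0.207
Q = 3.90, so δQ = 0.207 × 3.90 = 0.809.

0.809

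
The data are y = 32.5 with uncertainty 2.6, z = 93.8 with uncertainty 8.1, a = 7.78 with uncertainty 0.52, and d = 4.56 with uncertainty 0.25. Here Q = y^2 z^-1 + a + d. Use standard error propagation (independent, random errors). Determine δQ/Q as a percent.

9.01%

Let p = y^2·z^-1 = 11.3. δp/p = √((2·δy/y)² + (-1·δz/z)²) = √(0.0256 + 0.00746) = 0.182, so δp = 2.05.
Q = p + a + d: δQ = √(δp² + δa² + δd²) = √(4.19 + 0.270 + 0.0625) = 2.13
Q = 23.6, so δQ/Q = 2.13/23.6 = 0.0901.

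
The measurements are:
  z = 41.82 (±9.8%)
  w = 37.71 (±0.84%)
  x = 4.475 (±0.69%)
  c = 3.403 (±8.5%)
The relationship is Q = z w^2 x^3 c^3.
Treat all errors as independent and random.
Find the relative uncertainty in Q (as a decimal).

Each factor contributes (exponent × relative error)² to (δQ/Q)²:
  (1·δz/z)² = (1×0.0980)² = 0.00960;  (2·δw/w)² = (2×0.00840)² = 0.000282;  (3·δx/x)² = (3×0.00690)² = 0.000428;  (3·δc/c)² = (3×0.0850)² = 0.0650
δQ/Q = √(0.0753) = 0.274

0.274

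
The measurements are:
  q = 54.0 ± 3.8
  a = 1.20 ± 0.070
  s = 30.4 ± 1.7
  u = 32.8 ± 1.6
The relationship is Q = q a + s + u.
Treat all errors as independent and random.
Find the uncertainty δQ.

6.37

Let p = q·a = 64.8. δp/p = √((1·δq/q)² + (1·δa/a)²) = √(0.00495 + 0.00340) = 0.0914, so δp = 5.92.
Q = p + s + u: δQ = √(δp² + δs² + δu²) = √(35.1 + 2.89 + 2.56) = 6.37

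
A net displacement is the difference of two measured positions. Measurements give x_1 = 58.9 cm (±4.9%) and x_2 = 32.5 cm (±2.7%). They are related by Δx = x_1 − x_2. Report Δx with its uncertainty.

For a sum/difference, combine absolute errors in quadrature:
  (δx_1)² = 8.33;  (δx_2)² = 0.770
δΔx = √(9.10) = 3.02 cm
Δx = 26.4 cm.

26.4 ± 3.02 cm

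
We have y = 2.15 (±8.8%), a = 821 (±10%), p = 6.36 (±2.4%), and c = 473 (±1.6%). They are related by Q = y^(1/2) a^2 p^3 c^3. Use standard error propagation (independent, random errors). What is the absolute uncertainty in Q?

Each factor contributes (exponent × relative error)² to (δQ/Q)²:
  (½·δy/y)² = (0.5×0.0880)² = 0.00194;  (2·δa/a)² = (2×0.100)² = 0.0400;  (3·δp/p)² = (3×0.0240)² = 0.00518;  (3·δc/c)² = (3×0.0160)² = 0.00230
δQ/Q = √(0.0494) = 0.222
Q = 2.69e+16, so δQ = 0.222 × 2.69e+16 = 5.98e+15.

5.98e+15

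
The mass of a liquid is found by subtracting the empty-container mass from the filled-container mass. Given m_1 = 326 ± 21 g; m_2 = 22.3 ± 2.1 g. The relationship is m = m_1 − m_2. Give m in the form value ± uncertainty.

m is a linear combination, so absolute uncertainties add in quadrature:
  (δm_1)² = 441;  (δm_2)² = 4.41
δm = √(445) = 21.1 g
m = 304 g.

304 ± 21.1 g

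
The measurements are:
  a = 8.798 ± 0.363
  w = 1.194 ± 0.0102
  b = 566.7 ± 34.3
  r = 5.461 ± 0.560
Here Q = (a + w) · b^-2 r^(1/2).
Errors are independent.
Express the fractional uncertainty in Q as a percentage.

Let u = a + w = 9.992. δu = √(δa² + δw²) = √(0.132 + 0.000104) = 0.363, so δu/u = 0.0363.
Q is then a monomial in u, b, r:
δQ/Q = √((δu/u)² + (-2·δb/b)² + (½·δr/r)²) = √(0.00132 + 0.0147 + 0.00263) = 0.136

13.6%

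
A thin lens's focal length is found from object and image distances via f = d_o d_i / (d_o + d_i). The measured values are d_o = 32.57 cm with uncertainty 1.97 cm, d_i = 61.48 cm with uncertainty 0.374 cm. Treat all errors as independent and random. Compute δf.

∂f/∂d_o = (d_i/(d_o+d_i))² = 0.427;  ∂f/∂d_i = (d_o/(d_o+d_i))² = 0.120
δf = √((∂f/∂d_o · δd_o)² + (∂f/∂d_i · δd_i)²) = √(0.709 + 0.00201) = 0.843 cm

0.843 cm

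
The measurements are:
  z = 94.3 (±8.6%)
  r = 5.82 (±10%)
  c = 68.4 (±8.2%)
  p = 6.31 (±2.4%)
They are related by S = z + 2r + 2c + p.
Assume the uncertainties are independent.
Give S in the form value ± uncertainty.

249 ± 13.9

Sums and differences: (δS)² = Σ (cᵢ δxᵢ)².
  (δz)² = 65.8;  (2·δr)² = 1.35;  (2·δc)² = 126;  (δp)² = 0.0229
δS = √(193) = 13.9
S = 249.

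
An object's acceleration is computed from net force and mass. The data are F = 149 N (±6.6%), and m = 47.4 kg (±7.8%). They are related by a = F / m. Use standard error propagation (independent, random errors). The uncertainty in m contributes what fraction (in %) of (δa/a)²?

58.3%

(δa/a)² = (1·δF/F)² + (-1·δm/m)²
  F term: (1×0.0660)² = 0.00436
  m term: (-1×0.0780)² = 0.00608
Total = 0.0104. Share from m = 0.00608/0.0104 = 0.583.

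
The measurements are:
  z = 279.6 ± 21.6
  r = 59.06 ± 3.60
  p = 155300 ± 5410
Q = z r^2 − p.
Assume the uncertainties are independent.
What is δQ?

1.41e+05

Let w = z·r^2 = 975300. δw/w = √((1·δz/z)² + (2·δr/r)²) = √(0.00597 + 0.0149) = 0.144, so δw = 1.41e+05.
Q = w − p: δQ = √(δw² + δp²) = √(1.98e+10 + 2.93e+07) = 1.41e+05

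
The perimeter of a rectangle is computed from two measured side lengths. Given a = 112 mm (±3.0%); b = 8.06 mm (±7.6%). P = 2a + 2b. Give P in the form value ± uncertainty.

240 ± 6.83 mm

Absolute uncertainties add in quadrature for a linear combination:
  (2·δa)² = 45.2;  (2·δb)² = 1.50
δP = √(46.7) = 6.83 mm
P = 240 mm.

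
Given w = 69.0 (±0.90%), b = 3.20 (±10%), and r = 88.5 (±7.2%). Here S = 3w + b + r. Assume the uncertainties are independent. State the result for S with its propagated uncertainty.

Each term contributes (cᵢ δxᵢ)² to (δS)²:
  (3·δw)² = 3.47;  (δb)² = 0.102;  (δr)² = 40.6
δS = √(44.2) = 6.65
S = 299.

299 ± 6.65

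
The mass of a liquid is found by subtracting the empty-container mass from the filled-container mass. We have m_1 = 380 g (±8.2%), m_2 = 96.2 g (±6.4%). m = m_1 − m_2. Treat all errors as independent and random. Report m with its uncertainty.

284 ± 31.8 g

m is a linear combination, so absolute uncertainties add in quadrature:
  (δm_1)² = 971;  (δm_2)² = 37.9
δm = √(1010) = 31.8 g
m = 284 g.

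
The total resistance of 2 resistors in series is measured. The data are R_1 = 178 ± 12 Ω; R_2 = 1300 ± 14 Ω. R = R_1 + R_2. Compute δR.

18.4 Ω

For a sum/difference, combine absolute errors in quadrature:
  (δR_1)² = 144;  (δR_2)² = 196
δR = √(340) = 18.4 Ω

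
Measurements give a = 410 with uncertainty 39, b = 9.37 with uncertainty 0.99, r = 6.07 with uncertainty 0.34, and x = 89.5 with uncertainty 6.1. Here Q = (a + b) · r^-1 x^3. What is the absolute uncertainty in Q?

1.15e+07

Let u = a + b = 419. δu = √(δa² + δb²) = √(1520 + 0.980) = 39.0, so δu/u = 0.0930.
Q is then a monomial in u, r, x:
δQ/Q = √((δu/u)² + (-1·δr/r)² + (3·δx/x)²) = √(0.00865 + 0.00314 + 0.0418) = 0.232
Q = 4.95e+07, so δQ = 0.232 × 4.95e+07 = 1.15e+07.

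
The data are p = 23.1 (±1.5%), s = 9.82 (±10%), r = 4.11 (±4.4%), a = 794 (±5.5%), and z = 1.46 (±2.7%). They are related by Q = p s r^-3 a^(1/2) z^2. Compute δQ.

34.7

For a monomial Q ∝ p, s, r^-3, a^(1/2), z^2, fractional errors add in quadrature:
  (1·δp/p)² = (1×0.0150)² = 0.000225;  (1·δs/s)² = (1×0.100)² = 0.0100;  (-3·δr/r)² = (-3×0.0440)² = 0.0174;  (½·δa/a)² = (0.5×0.0550)² = 0.000756;  (2·δz/z)² = (2×0.0270)² = 0.00292
δQ/Q = √(0.0313) = 0.177
Q = 196, so δQ = 0.177 × 196 = 34.7.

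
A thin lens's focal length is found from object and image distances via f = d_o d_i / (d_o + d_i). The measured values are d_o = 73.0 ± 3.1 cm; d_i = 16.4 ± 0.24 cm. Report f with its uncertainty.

∂f/∂d_o = (d_i/(d_o+d_i))² = 0.0337;  ∂f/∂d_i = (d_o/(d_o+d_i))² = 0.667
δf = √((∂f/∂d_o · δd_o)² + (∂f/∂d_i · δd_i)²) = √(0.0109 + 0.0256) = 0.191 cm
f = 13.4 cm.

13.4 ± 0.191 cm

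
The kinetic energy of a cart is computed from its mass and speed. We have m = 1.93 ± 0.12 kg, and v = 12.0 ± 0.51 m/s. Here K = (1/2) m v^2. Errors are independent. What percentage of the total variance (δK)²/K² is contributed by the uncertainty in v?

(δK/K)² = (1·δm/m)² + (2·δv/v)²
  m term: (1×0.0622)² = 0.00387
  v term: (2×0.0425)² = 0.00723
Total = 0.0111. Share from v = 0.00723/0.0111 = 0.651.

65.1%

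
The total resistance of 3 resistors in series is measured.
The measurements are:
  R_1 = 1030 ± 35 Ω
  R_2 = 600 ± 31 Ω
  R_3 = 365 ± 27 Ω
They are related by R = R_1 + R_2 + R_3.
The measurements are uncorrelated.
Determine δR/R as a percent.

R is a linear combination, so absolute uncertainties add in quadrature:
  (δR_1)² = 1220;  (δR_2)² = 961;  (δR_3)² = 729
δR = √(2920) = 54.0 Ω
R = 2000 Ω, so δR/R = 54.0/2000 = 0.0271.

2.71%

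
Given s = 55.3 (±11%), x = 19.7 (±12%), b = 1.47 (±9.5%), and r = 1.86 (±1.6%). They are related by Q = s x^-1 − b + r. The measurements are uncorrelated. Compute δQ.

0.479

Let p = s·x^-1 = 2.81. δp/p = √((1·δs/s)² + (-1·δx/x)²) = √(0.0121 + 0.0144) = 0.163, so δp = 0.457.
Q = p − b + r: δQ = √(δp² + δb² + δr²) = √(0.209 + 0.0195 + 0.000886) = 0.479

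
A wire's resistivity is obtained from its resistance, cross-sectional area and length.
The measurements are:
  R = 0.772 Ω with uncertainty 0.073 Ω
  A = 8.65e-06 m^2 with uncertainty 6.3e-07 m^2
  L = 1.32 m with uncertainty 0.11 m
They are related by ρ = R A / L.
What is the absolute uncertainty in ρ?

7.36e-07 Ω·m

Since ρ is a product/quotient, work with relative uncertainties:
  (1·δR/R)² = (1×0.0946)² = 0.00894;  (1·δA/A)² = (1×0.0728)² = 0.00530;  (-1·δL/L)² = (-1×0.0833)² = 0.00694
δρ/ρ = √(0.0212) = 0.146
ρ = 5.06e-06 Ω·m, so δρ = 0.146 × 5.06e-06 = 7.36e-07 Ω·m.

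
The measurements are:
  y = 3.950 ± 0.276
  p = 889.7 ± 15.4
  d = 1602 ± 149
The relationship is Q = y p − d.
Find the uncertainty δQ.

294

Let w = y·p = 3514. δw/w = √((1·δy/y)² + (1·δp/p)²) = √(0.00488 + 0.000300) = 0.0720, so δw = 253.
Q = w − d: δQ = √(δw² + δd²) = √(64000 + 22200) = 294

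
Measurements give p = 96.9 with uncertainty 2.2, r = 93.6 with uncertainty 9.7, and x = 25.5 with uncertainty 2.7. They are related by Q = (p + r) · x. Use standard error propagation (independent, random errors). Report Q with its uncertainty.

4860 ± 573

Let u = p + r = 190. δu = √(δp² + δr²) = √(4.84 + 94.1) = 9.95, so δu/u = 0.0522.
Q is then a monomial in u, x:
δQ/Q = √((δu/u)² + (1·δx/x)²) = √(0.00273 + 0.0112) = 0.118
Q = 4860, so δQ = 0.118 × 4860 = 573.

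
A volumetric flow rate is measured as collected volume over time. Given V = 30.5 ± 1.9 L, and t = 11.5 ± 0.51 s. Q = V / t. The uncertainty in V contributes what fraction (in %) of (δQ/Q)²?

(δQ/Q)² = (1·δV/V)² + (-1·δt/t)²
  V term: (1×0.0623)² = 0.00388
  t term: (-1×0.0443)² = 0.00197
Total = 0.00585. Share from V = 0.00388/0.00585 = 0.664.

66.4%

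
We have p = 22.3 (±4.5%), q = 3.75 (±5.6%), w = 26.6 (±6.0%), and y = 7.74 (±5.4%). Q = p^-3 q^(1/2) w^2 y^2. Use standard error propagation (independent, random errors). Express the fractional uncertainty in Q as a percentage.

Q is a product of powers, so relative uncertainties combine in quadrature:
  (-3·δp/p)² = (-3×0.0450)² = 0.0182;  (½·δq/q)² = (0.5×0.0560)² = 0.000784;  (2·δw/w)² = (2×0.0600)² = 0.0144;  (2·δy/y)² = (2×0.0540)² = 0.0117
δQ/Q = √(0.0451) = 0.212

21.2%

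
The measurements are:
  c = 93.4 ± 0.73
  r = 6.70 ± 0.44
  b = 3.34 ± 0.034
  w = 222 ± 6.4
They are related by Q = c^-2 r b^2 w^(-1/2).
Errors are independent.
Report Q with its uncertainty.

(5.75 ± 0.414) × 10^-4

Q is a product of powers, so relative uncertainties combine in quadrature:
  (-2·δc/c)² = (-2×0.00782)² = 0.000244;  (1·δr/r)² = (1×0.0657)² = 0.00431;  (2·δb/b)² = (2×0.0102)² = 0.000415;  (−½·δw/w)² = (-0.5×0.0288)² = 0.000208
δQ/Q = √(0.00518) = 0.0720
Q = 0.000575, so δQ = 0.0720 × 0.000575 = 4.14e-05.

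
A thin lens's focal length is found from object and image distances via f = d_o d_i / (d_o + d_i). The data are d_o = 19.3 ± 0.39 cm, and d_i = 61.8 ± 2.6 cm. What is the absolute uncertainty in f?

0.270 cm

∂f/∂d_o = (d_i/(d_o+d_i))² = 0.581;  ∂f/∂d_i = (d_o/(d_o+d_i))² = 0.0566
δf = √((∂f/∂d_o · δd_o)² + (∂f/∂d_i · δd_i)²) = √(0.0513 + 0.0217) = 0.270 cm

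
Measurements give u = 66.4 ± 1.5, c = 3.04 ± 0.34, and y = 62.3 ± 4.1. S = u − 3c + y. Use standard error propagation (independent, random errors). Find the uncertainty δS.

Sums and differences: (δS)² = Σ (cᵢ δxᵢ)².
  (δu)² = 2.25;  (3·δc)² = 1.04;  (δy)² = 16.8
δS = √(20.1) = 4.48

4.48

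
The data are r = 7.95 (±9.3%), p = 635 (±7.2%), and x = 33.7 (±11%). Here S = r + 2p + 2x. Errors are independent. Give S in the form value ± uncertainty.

1350 ± 91.7

Absolute uncertainties add in quadrature for a linear combination:
  (δr)² = 0.547;  (2·δp)² = 8360;  (2·δx)² = 55.0
δS = √(8420) = 91.7
S = 1350.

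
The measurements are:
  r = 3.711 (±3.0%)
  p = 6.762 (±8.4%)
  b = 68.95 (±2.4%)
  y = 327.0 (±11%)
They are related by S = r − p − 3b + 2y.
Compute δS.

72.1

Sums and differences: (δS)² = Σ (cᵢ δxᵢ)².
  (δr)² = 0.0124;  (δp)² = 0.323;  (3·δb)² = 24.6;  (2·δy)² = 5180
δS = √(5200) = 72.1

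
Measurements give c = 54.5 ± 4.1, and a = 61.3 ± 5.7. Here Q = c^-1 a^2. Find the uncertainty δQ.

13.8

For a monomial Q ∝ c^-1, a^2, fractional errors add in quadrature:
  (-1·δc/c)² = (-1×0.0752)² = 0.00566;  (2·δa/a)² = (2×0.0930)² = 0.0346
δQ/Q = √(0.0402) = 0.201
Q = 68.9, so δQ = 0.201 × 68.9 = 13.8.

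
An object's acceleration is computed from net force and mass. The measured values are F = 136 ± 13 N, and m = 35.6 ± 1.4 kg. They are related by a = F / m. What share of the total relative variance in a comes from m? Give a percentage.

14.5%

(δa/a)² = (1·δF/F)² + (-1·δm/m)²
  F term: (1×0.0956)² = 0.00914
  m term: (-1×0.0393)² = 0.00155
Total = 0.0107. Share from m = 0.00155/0.0107 = 0.145.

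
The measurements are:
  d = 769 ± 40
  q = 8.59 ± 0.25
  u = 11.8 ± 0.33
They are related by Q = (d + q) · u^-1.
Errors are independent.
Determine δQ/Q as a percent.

5.86%

Let w = d + q = 778. δw = √(δd² + δq²) = √(1600 + 0.0625) = 40.0, so δw/w = 0.0514.
Q is then a monomial in w, u:
δQ/Q = √((δw/w)² + (-1·δu/u)²) = √(0.00265 + 0.000782) = 0.0586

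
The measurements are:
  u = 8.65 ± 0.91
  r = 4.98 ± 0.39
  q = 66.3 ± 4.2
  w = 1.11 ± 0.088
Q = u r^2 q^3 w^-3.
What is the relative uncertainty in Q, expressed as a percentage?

35.8%

Q is a product of powers, so relative uncertainties combine in quadrature:
  (1·δu/u)² = (1×0.105)² = 0.0111;  (2·δr/r)² = (2×0.0783)² = 0.0245;  (3·δq/q)² = (3×0.0633)² = 0.0361;  (-3·δw/w)² = (-3×0.0793)² = 0.0566
δQ/Q = √(0.128) = 0.358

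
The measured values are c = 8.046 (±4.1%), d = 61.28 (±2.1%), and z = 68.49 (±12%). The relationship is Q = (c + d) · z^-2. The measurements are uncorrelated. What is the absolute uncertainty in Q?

Let u = c + d = 69.33. δu = √(δc² + δd²) = √(0.109 + 1.66) = 1.33, so δu/u = 0.0192.
Q is then a monomial in u, z:
δQ/Q = √((δu/u)² + (-2·δz/z)²) = √(0.000367 + 0.0576) = 0.241
Q = 0.01478, so δQ = 0.241 × 0.01478 = 0.00356.

0.00356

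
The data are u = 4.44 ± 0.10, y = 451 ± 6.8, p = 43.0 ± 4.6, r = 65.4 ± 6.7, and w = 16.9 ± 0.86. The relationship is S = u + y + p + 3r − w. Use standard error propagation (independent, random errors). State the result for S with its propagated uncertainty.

678 ± 21.7

Each term contributes (cᵢ δxᵢ)² to (δS)²:
  (δu)² = 0.0100;  (δy)² = 46.2;  (δp)² = 21.2;  (3·δr)² = 404;  (δw)² = 0.740
δS = √(472) = 21.7
S = 678.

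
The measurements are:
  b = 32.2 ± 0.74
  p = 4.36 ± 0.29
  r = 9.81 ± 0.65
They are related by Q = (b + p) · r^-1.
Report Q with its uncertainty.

Let u = b + p = 36.6. δu = √(δb² + δp²) = √(0.548 + 0.0841) = 0.795, so δu/u = 0.0217.
Q is then a monomial in u, r:
δQ/Q = √((δu/u)² + (-1·δr/r)²) = √(0.000473 + 0.00439) = 0.0697
Q = 3.73, so δQ = 0.0697 × 3.73 = 0.260.

3.73 ± 0.260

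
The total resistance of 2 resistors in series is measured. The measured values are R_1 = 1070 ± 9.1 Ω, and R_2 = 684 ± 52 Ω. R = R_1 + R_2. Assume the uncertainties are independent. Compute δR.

For a sum/difference, combine absolute errors in quadrature:
  (δR_1)² = 82.8;  (δR_2)² = 2700
δR = √(2790) = 52.8 Ω

52.8 Ω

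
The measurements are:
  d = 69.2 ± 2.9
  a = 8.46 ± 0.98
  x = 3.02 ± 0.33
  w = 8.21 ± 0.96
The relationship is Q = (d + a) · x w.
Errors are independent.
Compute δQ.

Let u = d + a = 77.7. δu = √(δd² + δa²) = √(8.41 + 0.960) = 3.06, so δu/u = 0.0394.
Q is then a monomial in u, x, w:
δQ/Q = √((δu/u)² + (1·δx/x)² + (1·δw/w)²) = √(0.00155 + 0.0119 + 0.0137) = 0.165
Q = 1930, so δQ = 0.165 × 1930 = 317.

317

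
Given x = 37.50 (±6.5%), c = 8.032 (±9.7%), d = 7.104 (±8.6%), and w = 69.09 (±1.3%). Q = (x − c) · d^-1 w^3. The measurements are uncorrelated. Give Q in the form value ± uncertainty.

Let u = x − c = 29.47. δu = √(δx² + δc²) = √(5.94 + 0.607) = 2.56, so δu/u = 0.0868.
Q is then a monomial in u, d, w:
δQ/Q = √((δu/u)² + (-1·δd/d)² + (3·δw/w)²) = √(0.00754 + 0.00740 + 0.00152) = 0.128
Q = 1.368e+06, so δQ = 0.128 × 1.368e+06 = 1.76e+05.

(1.368 ± 0.176) × 10^6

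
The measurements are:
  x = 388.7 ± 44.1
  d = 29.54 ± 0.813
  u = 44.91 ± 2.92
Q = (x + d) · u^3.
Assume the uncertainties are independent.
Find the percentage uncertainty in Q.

22.2%

Let w = x + d = 418.2. δw = √(δx² + δd²) = √(1940 + 0.661) = 44.1, so δw/w = 0.105.
Q is then a monomial in w, u:
δQ/Q = √((δw/w)² + (3·δu/u)²) = √(0.0111 + 0.0380) = 0.222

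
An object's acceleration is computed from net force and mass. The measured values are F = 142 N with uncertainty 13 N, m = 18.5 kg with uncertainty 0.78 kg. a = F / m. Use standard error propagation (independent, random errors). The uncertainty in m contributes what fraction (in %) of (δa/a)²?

17.5%

(δa/a)² = (1·δF/F)² + (-1·δm/m)²
  F term: (1×0.0915)² = 0.00838
  m term: (-1×0.0422)² = 0.00178
Total = 0.0102. Share from m = 0.00178/0.0102 = 0.175.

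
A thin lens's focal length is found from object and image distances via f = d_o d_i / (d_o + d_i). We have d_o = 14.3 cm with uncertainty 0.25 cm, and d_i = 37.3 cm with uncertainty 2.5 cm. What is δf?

∂f/∂d_o = (d_i/(d_o+d_i))² = 0.523;  ∂f/∂d_i = (d_o/(d_o+d_i))² = 0.0768
δf = √((∂f/∂d_o · δd_o)² + (∂f/∂d_i · δd_i)²) = √(0.0171 + 0.0369) = 0.232 cm

0.232 cm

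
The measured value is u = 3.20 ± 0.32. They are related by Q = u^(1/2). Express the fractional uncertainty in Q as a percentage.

5.00%

Since Q is a product/quotient, work with relative uncertainties:
  (½·δu/u)² = (0.5×0.100)² = 0.00250
δQ/Q = √(0.00250) = 0.0500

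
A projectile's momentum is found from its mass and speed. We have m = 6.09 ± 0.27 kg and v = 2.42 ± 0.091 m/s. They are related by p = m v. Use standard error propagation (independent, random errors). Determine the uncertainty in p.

Each factor contributes (exponent × relative error)² to (δp/p)²:
  (1·δm/m)² = (1×0.0443)² = 0.00197;  (1·δv/v)² = (1×0.0376)² = 0.00141
δp/p = √(0.00338) = 0.0581
p = 14.7 kg·m/s, so δp = 0.0581 × 14.7 = 0.857 kg·m/s.

0.857 kg·m/s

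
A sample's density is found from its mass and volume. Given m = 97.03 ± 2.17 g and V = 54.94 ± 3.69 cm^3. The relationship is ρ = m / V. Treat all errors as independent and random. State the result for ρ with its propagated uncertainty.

1.766 ± 0.125 g/cm^3

Since ρ is a product/quotient, work with relative uncertainties:
  (1·δm/m)² = (1×0.0224)² = 0.000500;  (-1·δV/V)² = (-1×0.0672)² = 0.00451
δρ/ρ = √(0.00501) = 0.0708
ρ = 1.766 g/cm^3, so δρ = 0.0708 × 1.766 = 0.125 g/cm^3.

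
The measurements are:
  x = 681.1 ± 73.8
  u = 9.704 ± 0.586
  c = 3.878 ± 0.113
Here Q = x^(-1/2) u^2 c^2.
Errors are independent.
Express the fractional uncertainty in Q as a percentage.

14.5%

Relative error in a monomial: (δQ/Q)² = Σ (nᵢ · δxᵢ/xᵢ)².
  (−½·δx/x)² = (-0.5×0.108)² = 0.00294;  (2·δu/u)² = (2×0.0604)² = 0.0146;  (2·δc/c)² = (2×0.0291)² = 0.00340
δQ/Q = √(0.0209) = 0.145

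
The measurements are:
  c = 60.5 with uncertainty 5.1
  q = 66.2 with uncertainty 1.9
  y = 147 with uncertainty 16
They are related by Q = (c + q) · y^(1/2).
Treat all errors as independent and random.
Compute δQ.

107

Let u = c + q = 127. δu = √(δc² + δq²) = √(26.0 + 3.61) = 5.44, so δu/u = 0.0430.
Q is then a monomial in u, y:
δQ/Q = √((δu/u)² + (½·δy/y)²) = √(0.00185 + 0.00296) = 0.0693
Q = 1540, so δQ = 0.0693 × 1540 = 107.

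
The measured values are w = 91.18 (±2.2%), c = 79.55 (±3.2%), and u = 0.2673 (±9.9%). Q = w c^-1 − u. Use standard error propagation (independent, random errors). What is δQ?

Let p = w·c^-1 = 1.146. δp/p = √((1·δw/w)² + (-1·δc/c)²) = √(0.000484 + 0.00102) = 0.0388, so δp = 0.0445.
Q = p − u: δQ = √(δp² + δu²) = √(0.00198 + 0.000700) = 0.0518

0.0518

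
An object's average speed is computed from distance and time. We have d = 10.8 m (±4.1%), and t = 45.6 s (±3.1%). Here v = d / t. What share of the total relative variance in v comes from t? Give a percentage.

36.4%

(δv/v)² = (1·δd/d)² + (-1·δt/t)²
  d term: (1×0.0410)² = 0.00168
  t term: (-1×0.0310)² = 0.000961
Total = 0.00264. Share from t = 0.000961/0.00264 = 0.364.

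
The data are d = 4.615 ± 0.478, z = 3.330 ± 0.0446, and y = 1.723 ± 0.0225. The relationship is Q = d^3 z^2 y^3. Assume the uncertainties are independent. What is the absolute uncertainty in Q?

1750

Each factor contributes (exponent × relative error)² to (δQ/Q)²:
  (3·δd/d)² = (3×0.104)² = 0.0966;  (2·δz/z)² = (2×0.0134)² = 0.000718;  (3·δy/y)² = (3×0.0131)² = 0.00153
δQ/Q = √(0.0988) = 0.314
Q = 5575, so δQ = 0.314 × 5575 = 1750.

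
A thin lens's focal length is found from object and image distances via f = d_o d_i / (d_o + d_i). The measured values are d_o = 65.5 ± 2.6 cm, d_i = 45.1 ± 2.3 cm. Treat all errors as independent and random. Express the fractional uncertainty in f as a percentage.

∂f/∂d_o = (d_i/(d_o+d_i))² = 0.166;  ∂f/∂d_i = (d_o/(d_o+d_i))² = 0.351
δf = √((∂f/∂d_o · δd_o)² + (∂f/∂d_i · δd_i)²) = √(0.187 + 0.651) = 0.915 cm
f = 26.7 cm, so δf/f = 0.915/26.7 = 0.0343.

3.43%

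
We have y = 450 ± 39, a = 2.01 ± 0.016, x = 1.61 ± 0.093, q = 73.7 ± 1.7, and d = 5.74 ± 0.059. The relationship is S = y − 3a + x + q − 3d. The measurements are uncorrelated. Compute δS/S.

Absolute uncertainties add in quadrature for a linear combination:
  (δy)² = 1520;  (3·δa)² = 0.00230;  (δx)² = 0.00865;  (δq)² = 2.89;  (3·δd)² = 0.0313
δS = √(1520) = 39.0
S = 502, so δS/S = 39.0/502 = 0.0778.

0.0778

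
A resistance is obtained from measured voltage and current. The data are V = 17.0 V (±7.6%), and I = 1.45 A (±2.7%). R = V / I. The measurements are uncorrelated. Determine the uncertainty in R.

0.946 Ω

R is a product of powers, so relative uncertainties combine in quadrature:
  (1·δV/V)² = (1×0.0760)² = 0.00578;  (-1·δI/I)² = (-1×0.0270)² = 0.000729
δR/R = √(0.00651) = 0.0807
R = 11.7 Ω, so δR = 0.0807 × 11.7 = 0.946 Ω.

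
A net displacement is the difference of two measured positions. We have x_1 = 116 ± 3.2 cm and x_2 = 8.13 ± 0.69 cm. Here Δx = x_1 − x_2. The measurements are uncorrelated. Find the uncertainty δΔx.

3.27 cm

Each term contributes (cᵢ δxᵢ)² to (δΔx)²:
  (δx_1)² = 10.2;  (δx_2)² = 0.476
δΔx = √(10.7) = 3.27 cm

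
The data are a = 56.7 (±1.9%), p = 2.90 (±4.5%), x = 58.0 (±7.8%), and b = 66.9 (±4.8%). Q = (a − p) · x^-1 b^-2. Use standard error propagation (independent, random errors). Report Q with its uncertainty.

Let u = a − p = 53.8. δu = √(δa² + δp²) = √(1.16 + 0.0170) = 1.09, so δu/u = 0.0202.
Q is then a monomial in u, x, b:
δQ/Q = √((δu/u)² + (-1·δx/x)² + (-2·δb/b)²) = √(0.000407 + 0.00608 + 0.00922) = 0.125
Q = 0.000207, so δQ = 0.125 × 0.000207 = 2.6e-05.

(2.07 ± 0.260) × 10^-4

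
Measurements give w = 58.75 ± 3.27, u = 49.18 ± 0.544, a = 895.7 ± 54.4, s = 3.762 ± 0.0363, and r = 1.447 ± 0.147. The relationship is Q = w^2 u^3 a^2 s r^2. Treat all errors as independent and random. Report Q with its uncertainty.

Since Q is a product/quotient, work with relative uncertainties:
  (2·δw/w)² = (2×0.0557)² = 0.0124;  (3·δu/u)² = (3×0.0111)² = 0.00110;  (2·δa/a)² = (2×0.0607)² = 0.0148;  (1·δs/s)² = (1×0.00965)² = 9.31e-05;  (2·δr/r)² = (2×0.102)² = 0.0413
δQ/Q = √(0.0696) = 0.264
Q = 2.595e+15, so δQ = 0.264 × 2.595e+15 = 6.85e+14.

(2.595 ± 0.685) × 10^15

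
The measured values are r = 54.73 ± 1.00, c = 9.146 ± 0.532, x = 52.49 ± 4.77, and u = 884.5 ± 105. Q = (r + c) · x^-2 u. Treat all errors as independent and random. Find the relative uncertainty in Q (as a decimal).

0.218

Let w = r + c = 63.88. δw = √(δr² + δc²) = √(1.00 + 0.283) = 1.13, so δw/w = 0.0177.
Q is then a monomial in w, x, u:
δQ/Q = √((δw/w)² + (-2·δx/x)² + (1·δu/u)²) = √(0.000314 + 0.0330 + 0.0141) = 0.218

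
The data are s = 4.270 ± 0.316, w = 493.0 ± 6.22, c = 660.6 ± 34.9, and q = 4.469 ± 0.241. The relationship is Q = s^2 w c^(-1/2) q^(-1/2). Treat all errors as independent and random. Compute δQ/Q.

Since Q is a product/quotient, work with relative uncertainties:
  (2·δs/s)² = (2×0.0740)² = 0.0219;  (1·δw/w)² = (1×0.0126)² = 0.000159;  (−½·δc/c)² = (-0.5×0.0528)² = 0.000698;  (−½·δq/q)² = (-0.5×0.0539)² = 0.000727
δQ/Q = √(0.0235) = 0.153

0.153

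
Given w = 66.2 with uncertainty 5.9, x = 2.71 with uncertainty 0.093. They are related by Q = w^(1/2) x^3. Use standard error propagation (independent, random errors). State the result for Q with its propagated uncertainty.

162 ± 18.2

Since Q is a product/quotient, work with relative uncertainties:
  (½·δw/w)² = (0.5×0.0891)² = 0.00199;  (3·δx/x)² = (3×0.0343)² = 0.0106
δQ/Q = √(0.0126) = 0.112
Q = 162, so δQ = 0.112 × 162 = 18.2.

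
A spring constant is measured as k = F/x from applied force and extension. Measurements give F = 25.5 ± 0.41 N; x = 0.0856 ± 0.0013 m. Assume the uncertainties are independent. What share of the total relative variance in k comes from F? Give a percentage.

52.8%

(δk/k)² = (1·δF/F)² + (-1·δx/x)²
  F term: (1×0.0161)² = 0.000259
  x term: (-1×0.0152)² = 0.000231
Total = 0.000489. Share from F = 0.000259/0.000489 = 0.528.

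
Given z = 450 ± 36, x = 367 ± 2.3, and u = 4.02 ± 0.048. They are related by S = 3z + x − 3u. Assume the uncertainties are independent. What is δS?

Each term contributes (cᵢ δxᵢ)² to (δS)²:
  (3·δz)² = 11700;  (δx)² = 5.29;  (3·δu)² = 0.0207
δS = √(11700) = 108

108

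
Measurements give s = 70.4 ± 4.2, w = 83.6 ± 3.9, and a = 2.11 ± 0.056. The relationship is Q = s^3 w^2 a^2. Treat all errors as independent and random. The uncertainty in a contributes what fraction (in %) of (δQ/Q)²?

6.47%

(δQ/Q)² = (3·δs/s)² + (2·δw/w)² + (2·δa/a)²
  s term: (3×0.0597)² = 0.0320
  w term: (2×0.0467)² = 0.00871
  a term: (2×0.0265)² = 0.00282
Total = 0.0436. Share from a = 0.00282/0.0436 = 0.0647.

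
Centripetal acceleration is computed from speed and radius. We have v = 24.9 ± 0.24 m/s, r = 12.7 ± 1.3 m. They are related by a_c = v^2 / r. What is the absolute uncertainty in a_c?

5.09 m/s^2

Each factor contributes (exponent × relative error)² to (δa_c/a_c)²:
  (2·δv/v)² = (2×0.00964)² = 0.000372;  (-1·δr/r)² = (-1×0.102)² = 0.0105
δa_c/a_c = √(0.0108) = 0.104
a_c = 48.8 m/s^2, so δa_c = 0.104 × 48.8 = 5.09 m/s^2.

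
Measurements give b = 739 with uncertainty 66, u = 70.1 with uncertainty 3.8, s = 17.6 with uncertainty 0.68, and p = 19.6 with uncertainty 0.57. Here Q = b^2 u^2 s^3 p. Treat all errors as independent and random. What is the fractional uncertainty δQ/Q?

0.241

Relative error in a monomial: (δQ/Q)² = Σ (nᵢ · δxᵢ/xᵢ)².
  (2·δb/b)² = (2×0.0893)² = 0.0319;  (2·δu/u)² = (2×0.0542)² = 0.0118;  (3·δs/s)² = (3×0.0386)² = 0.0134;  (1·δp/p)² = (1×0.0291)² = 0.000846
δQ/Q = √(0.0579) = 0.241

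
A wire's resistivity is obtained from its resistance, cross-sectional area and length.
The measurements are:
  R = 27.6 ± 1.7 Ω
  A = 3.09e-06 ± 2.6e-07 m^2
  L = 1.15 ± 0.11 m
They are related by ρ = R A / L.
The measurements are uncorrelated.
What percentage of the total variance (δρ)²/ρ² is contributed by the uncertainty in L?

(δρ/ρ)² = (1·δR/R)² + (1·δA/A)² + (-1·δL/L)²
  R term: (1×0.0616)² = 0.00379
  A term: (1×0.0841)² = 0.00708
  L term: (-1×0.0957)² = 0.00915
Total = 0.0200. Share from L = 0.00915/0.0200 = 0.457.

45.7%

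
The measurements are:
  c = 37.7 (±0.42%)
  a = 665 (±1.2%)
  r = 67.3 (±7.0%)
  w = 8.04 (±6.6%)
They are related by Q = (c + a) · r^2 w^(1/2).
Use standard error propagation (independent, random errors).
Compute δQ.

1.3e+06

Let u = c + a = 703. δu = √(δc² + δa²) = √(0.0251 + 63.7) = 7.98, so δu/u = 0.0114.
Q is then a monomial in u, r, w:
δQ/Q = √((δu/u)² + (2·δr/r)² + (½·δw/w)²) = √(0.000129 + 0.0196 + 0.00109) = 0.144
Q = 9.02e+06, so δQ = 0.144 × 9.02e+06 = 1.3e+06.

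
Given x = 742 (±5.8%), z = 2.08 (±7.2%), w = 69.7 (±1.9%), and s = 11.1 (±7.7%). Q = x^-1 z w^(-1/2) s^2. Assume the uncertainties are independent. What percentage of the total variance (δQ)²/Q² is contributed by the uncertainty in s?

73.3%

(δQ/Q)² = (-1·δx/x)² + (1·δz/z)² + (−½·δw/w)² + (2·δs/s)²
  x term: (-1×0.0580)² = 0.00336
  z term: (1×0.0720)² = 0.00518
  w term: (-0.5×0.0190)² = 9.02e-05
  s term: (2×0.0770)² = 0.0237
Total = 0.0324. Share from s = 0.0237/0.0324 = 0.733.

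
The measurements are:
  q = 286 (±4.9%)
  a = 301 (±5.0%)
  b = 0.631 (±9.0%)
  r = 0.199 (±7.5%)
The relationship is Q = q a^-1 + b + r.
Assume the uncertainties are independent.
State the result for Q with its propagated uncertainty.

Let p = q·a^-1 = 0.950. δp/p = √((1·δq/q)² + (-1·δa/a)²) = √(0.00240 + 0.00250) = 0.0700, so δp = 0.0665.
Q = p + b + r: δQ = √(δp² + δb² + δr²) = √(0.00442 + 0.00323 + 0.000223) = 0.0887
Q = 1.78.

1.78 ± 0.0887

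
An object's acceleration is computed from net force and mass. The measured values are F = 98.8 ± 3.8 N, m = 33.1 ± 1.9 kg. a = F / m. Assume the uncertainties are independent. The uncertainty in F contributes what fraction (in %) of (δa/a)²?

(δa/a)² = (1·δF/F)² + (-1·δm/m)²
  F term: (1×0.0385)² = 0.00148
  m term: (-1×0.0574)² = 0.00329
Total = 0.00477. Share from F = 0.00148/0.00477 = 0.310.

31.0%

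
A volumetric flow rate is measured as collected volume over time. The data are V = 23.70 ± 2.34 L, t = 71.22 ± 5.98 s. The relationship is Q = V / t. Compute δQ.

0.0431 L/s

Relative error in a monomial: (δQ/Q)² = Σ (nᵢ · δxᵢ/xᵢ)².
  (1·δV/V)² = (1×0.0987)² = 0.00975;  (-1·δt/t)² = (-1×0.0840)² = 0.00705
δQ/Q = √(0.0168) = 0.130
Q = 0.3328 L/s, so δQ = 0.130 × 0.3328 = 0.0431 L/s.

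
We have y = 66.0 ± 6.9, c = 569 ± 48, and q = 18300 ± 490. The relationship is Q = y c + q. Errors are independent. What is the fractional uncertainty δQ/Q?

Let p = y·c = 37600. δp/p = √((1·δy/y)² + (1·δc/c)²) = √(0.0109 + 0.00712) = 0.134, so δp = 5040.
Q = p + q: δQ = √(δp² + δq²) = √(2.55e+07 + 2.4e+05) = 5070
Q = 55900, so δQ/Q = 5070/55900 = 0.0907.

0.0907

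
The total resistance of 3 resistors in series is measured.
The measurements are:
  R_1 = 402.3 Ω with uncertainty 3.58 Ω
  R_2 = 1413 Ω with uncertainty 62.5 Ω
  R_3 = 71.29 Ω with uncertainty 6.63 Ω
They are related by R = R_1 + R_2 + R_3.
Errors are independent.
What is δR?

Sums and differences: (δR)² = Σ (cᵢ δxᵢ)².
  (δR_1)² = 12.8;  (δR_2)² = 3910;  (δR_3)² = 44.0
δR = √(3960) = 63.0 Ω

63.0 Ω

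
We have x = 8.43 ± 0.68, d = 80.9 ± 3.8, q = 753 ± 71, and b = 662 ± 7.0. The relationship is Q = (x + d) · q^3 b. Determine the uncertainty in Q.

Let u = x + d = 89.3. δu = √(δx² + δd²) = √(0.462 + 14.4) = 3.86, so δu/u = 0.0432.
Q is then a monomial in u, q, b:
δQ/Q = √((δu/u)² + (3·δq/q)² + (1·δb/b)²) = √(0.00187 + 0.0800 + 0.000112) = 0.286
Q = 2.52e+13, so δQ = 0.286 × 2.52e+13 = 7.23e+12.

7.23e+12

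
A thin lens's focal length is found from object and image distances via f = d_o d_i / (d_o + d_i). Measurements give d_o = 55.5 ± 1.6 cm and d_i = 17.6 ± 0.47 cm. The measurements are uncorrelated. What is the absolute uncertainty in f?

0.286 cm

∂f/∂d_o = (d_i/(d_o+d_i))² = 0.0580;  ∂f/∂d_i = (d_o/(d_o+d_i))² = 0.576
δf = √((∂f/∂d_o · δd_o)² + (∂f/∂d_i · δd_i)²) = √(0.00860 + 0.0734) = 0.286 cm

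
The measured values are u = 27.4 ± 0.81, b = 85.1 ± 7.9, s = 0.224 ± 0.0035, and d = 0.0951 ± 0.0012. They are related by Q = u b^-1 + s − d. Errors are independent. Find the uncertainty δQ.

0.0316

Let p = u·b^-1 = 0.322. δp/p = √((1·δu/u)² + (-1·δb/b)²) = √(0.000874 + 0.00862) = 0.0974, so δp = 0.0314.
Q = p + s − d: δQ = √(δp² + δs² + δd²) = √(0.000984 + 1.23e-05 + 1.44e-06) = 0.0316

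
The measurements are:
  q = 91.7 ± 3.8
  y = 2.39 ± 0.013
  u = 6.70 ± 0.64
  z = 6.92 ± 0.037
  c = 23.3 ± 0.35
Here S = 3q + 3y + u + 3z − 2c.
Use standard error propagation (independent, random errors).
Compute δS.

11.4

Each term contributes (cᵢ δxᵢ)² to (δS)²:
  (3·δq)² = 130;  (3·δy)² = 0.00152;  (δu)² = 0.410;  (3·δz)² = 0.0123;  (2·δc)² = 0.490
δS = √(131) = 11.4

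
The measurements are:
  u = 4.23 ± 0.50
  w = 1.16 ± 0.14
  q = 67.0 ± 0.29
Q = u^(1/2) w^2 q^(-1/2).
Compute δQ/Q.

0.249

For a monomial Q ∝ u^(1/2), w^2, q^(-1/2), fractional errors add in quadrature:
  (½·δu/u)² = (0.5×0.118)² = 0.00349;  (2·δw/w)² = (2×0.121)² = 0.0583;  (−½·δq/q)² = (-0.5×0.00433)² = 4.68e-06
δQ/Q = √(0.0618) = 0.249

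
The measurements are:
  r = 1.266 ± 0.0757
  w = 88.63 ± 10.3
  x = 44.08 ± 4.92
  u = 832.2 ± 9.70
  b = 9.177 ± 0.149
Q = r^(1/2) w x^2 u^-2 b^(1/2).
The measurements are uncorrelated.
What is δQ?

0.216

Each factor contributes (exponent × relative error)² to (δQ/Q)²:
  (½·δr/r)² = (0.5×0.0598)² = 0.000894;  (1·δw/w)² = (1×0.116)² = 0.0135;  (2·δx/x)² = (2×0.112)² = 0.0498;  (-2·δu/u)² = (-2×0.0117)² = 0.000543;  (½·δb/b)² = (0.5×0.0162)² = 6.59e-05
δQ/Q = √(0.0648) = 0.255
Q = 0.8476, so δQ = 0.255 × 0.8476 = 0.216.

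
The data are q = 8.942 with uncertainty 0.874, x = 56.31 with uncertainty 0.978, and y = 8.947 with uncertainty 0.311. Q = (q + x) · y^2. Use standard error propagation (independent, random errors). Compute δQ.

Let u = q + x = 65.25. δu = √(δq² + δx²) = √(0.764 + 0.956) = 1.31, so δu/u = 0.0201.
Q is then a monomial in u, y:
δQ/Q = √((δu/u)² + (2·δy/y)²) = √(0.000404 + 0.00483) = 0.0724
Q = 5223, so δQ = 0.0724 × 5223 = 378.

378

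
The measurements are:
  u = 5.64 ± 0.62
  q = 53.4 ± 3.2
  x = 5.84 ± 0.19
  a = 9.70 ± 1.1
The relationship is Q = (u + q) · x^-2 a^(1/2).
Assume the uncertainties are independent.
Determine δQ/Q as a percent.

Let w = u + q = 59.0. δw = √(δu² + δq²) = √(0.384 + 10.2) = 3.26, so δw/w = 0.0552.
Q is then a monomial in w, x, a:
δQ/Q = √((δw/w)² + (-2·δx/x)² + (½·δa/a)²) = √(0.00305 + 0.00423 + 0.00322) = 0.102

10.2%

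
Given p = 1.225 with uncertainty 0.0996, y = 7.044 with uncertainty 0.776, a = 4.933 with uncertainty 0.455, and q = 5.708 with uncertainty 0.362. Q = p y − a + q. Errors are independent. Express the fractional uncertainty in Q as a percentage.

14.0%

Let w = p·y = 8.629. δw/w = √((1·δp/p)² + (1·δy/y)²) = √(0.00661 + 0.0121) = 0.137, so δw = 1.18.
Q = w − a + q: δQ = √(δw² + δa² + δq²) = √(1.40 + 0.207 + 0.131) = 1.32
Q = 9.404, so δQ/Q = 1.32/9.404 = 0.140.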